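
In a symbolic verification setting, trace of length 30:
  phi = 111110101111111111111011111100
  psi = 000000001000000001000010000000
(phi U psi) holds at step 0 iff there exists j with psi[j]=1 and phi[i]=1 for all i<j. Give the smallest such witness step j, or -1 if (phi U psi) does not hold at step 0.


(phi U psi) at 0: need smallest j with psi[j]=1 and phi[i]=1 for all i in [0,j).
Scan from step 0:
  step 0: phi=1, psi=0 -> continue
  step 1: phi=1, psi=0 -> continue
  step 2: phi=1, psi=0 -> continue
  step 3: phi=1, psi=0 -> continue
  step 5: phi=0 -> phi-prefix broken from here
  step 8: psi=1 but phi already failed -> not a witness
  step 17: psi=1 but phi already failed -> not a witness
  step 22: psi=1 but phi already failed -> not a witness
  end of trace: no witness -> -1
Witness step = -1

-1


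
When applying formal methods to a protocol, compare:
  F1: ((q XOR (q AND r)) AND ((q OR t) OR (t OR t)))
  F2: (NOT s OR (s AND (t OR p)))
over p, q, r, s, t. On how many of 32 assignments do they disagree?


F1 = ((q XOR (q AND r)) AND ((q OR t) OR (t OR t)))
F2 = (NOT s OR (s AND (t OR p)))
Evaluate both on each of 32 rows (bits = p,q,r,s,t):
  row 0 [00000]: F1=0 F2=1 (differ) -> 1
  row 1 [00001]: F1=0 F2=1 (differ) -> 1
  row 2 [00010]: F1=0 F2=0 -> 0
  row 3 [00011]: F1=0 F2=1 (differ) -> 1
  row 4 [00100]: F1=0 F2=1 (differ) -> 1
  row 5 [00101]: F1=0 F2=1 (differ) -> 1
  row 6 [00110]: F1=0 F2=0 -> 0
  row 7 [00111]: F1=0 F2=1 (differ) -> 1
  row 8 [01000]: F1=1 F2=1 -> 0
  row 9 [01001]: F1=1 F2=1 -> 0
  row 10 [01010]: F1=1 F2=0 (differ) -> 1
  row 11 [01011]: F1=1 F2=1 -> 0
  row 12 [01100]: F1=0 F2=1 (differ) -> 1
  row 13 [01101]: F1=0 F2=1 (differ) -> 1
  row 14 [01110]: F1=0 F2=0 -> 0
  row 15 [01111]: F1=0 F2=1 (differ) -> 1
  row 16 [10000]: F1=0 F2=1 (differ) -> 1
  row 17 [10001]: F1=0 F2=1 (differ) -> 1
  row 18 [10010]: F1=0 F2=1 (differ) -> 1
  row 19 [10011]: F1=0 F2=1 (differ) -> 1
  row 20 [10100]: F1=0 F2=1 (differ) -> 1
  row 21 [10101]: F1=0 F2=1 (differ) -> 1
  row 22 [10110]: F1=0 F2=1 (differ) -> 1
  row 23 [10111]: F1=0 F2=1 (differ) -> 1
  row 24 [11000]: F1=1 F2=1 -> 0
  row 25 [11001]: F1=1 F2=1 -> 0
  row 26 [11010]: F1=1 F2=1 -> 0
  row 27 [11011]: F1=1 F2=1 -> 0
  row 28 [11100]: F1=0 F2=1 (differ) -> 1
  row 29 [11101]: F1=0 F2=1 (differ) -> 1
  row 30 [11110]: F1=0 F2=1 (differ) -> 1
  row 31 [11111]: F1=0 F2=1 (differ) -> 1
Full result column, 8 rows per line (p,q fixed per line; r,s,t runs 000..111 left to right):
  rows 0-7 [p,q=00]: 11011101  (ones: 6)
  rows 8-15 [p,q=01]: 00101101  (ones: 4)
  rows 16-23 [p,q=10]: 11111111  (ones: 8)
  rows 24-31 [p,q=11]: 00001111  (ones: 4)
Disagreements = 6+4+8+4 = 22

22


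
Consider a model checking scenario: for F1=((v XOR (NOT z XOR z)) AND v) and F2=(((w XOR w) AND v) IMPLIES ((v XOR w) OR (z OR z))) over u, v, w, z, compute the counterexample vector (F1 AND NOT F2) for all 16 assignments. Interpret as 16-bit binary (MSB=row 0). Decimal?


F1 = ((v XOR (NOT z XOR z)) AND v)
F2 = (((w XOR w) AND v) IMPLIES ((v XOR w) OR (z OR z)))
Counterexample to F1=>F2 is where F1=1 and F2=0.
Evaluate each row (bits = u,v,w,z, MSB first):
  row 0 [0000]: F1=0 F2=1 -> F1&~F2 -> 0
  row 1 [0001]: F1=0 F2=1 -> F1&~F2 -> 0
  row 2 [0010]: F1=0 F2=1 -> F1&~F2 -> 0
  row 3 [0011]: F1=0 F2=1 -> F1&~F2 -> 0
  row 4 [0100]: F1=0 F2=1 -> F1&~F2 -> 0
  row 5 [0101]: F1=0 F2=1 -> F1&~F2 -> 0
  row 6 [0110]: F1=0 F2=1 -> F1&~F2 -> 0
  row 7 [0111]: F1=0 F2=1 -> F1&~F2 -> 0
  row 8 [1000]: F1=0 F2=1 -> F1&~F2 -> 0
  row 9 [1001]: F1=0 F2=1 -> F1&~F2 -> 0
  row 10 [1010]: F1=0 F2=1 -> F1&~F2 -> 0
  row 11 [1011]: F1=0 F2=1 -> F1&~F2 -> 0
  row 12 [1100]: F1=0 F2=1 -> F1&~F2 -> 0
  row 13 [1101]: F1=0 F2=1 -> F1&~F2 -> 0
  row 14 [1110]: F1=0 F2=1 -> F1&~F2 -> 0
  row 15 [1111]: F1=0 F2=1 -> F1&~F2 -> 0
Full result column, 4 rows per line (u,v fixed per line; w,z runs 00..11 left to right):
  rows 0-3 [u,v=00]: 0000  = hex 0
  rows 4-7 [u,v=01]: 0000  = hex 0
  rows 8-11 [u,v=10]: 0000  = hex 0
  rows 12-15 [u,v=11]: 0000  = hex 0
Counterexample vector (row 0 .. row 15) = 0000000000000000
Output column grouped in 4s = 0000 0000 0000 0000 = 0x0000
Convert to decimal digit by digit (value = value*16 + digit):
  0 -> 0
  0*16 + 0 = 0
  0*16 + 0 = 0
  0*16 + 0 = 0
Decimal = 0

0


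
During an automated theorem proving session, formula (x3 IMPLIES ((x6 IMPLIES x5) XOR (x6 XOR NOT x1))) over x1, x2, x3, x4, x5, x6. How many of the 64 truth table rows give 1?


Formula: (x3 IMPLIES ((x6 IMPLIES x5) XOR (x6 XOR NOT x1))) over 6 vars (64 rows)
Evaluate each row (x1, x2, x3, x4, x5, x6 as bits, MSB first):
  row 0 [000000]: (0 IMPLIES ((0 IMPLIES 0) XOR (0 XOR NOT 0))) -> 1
  row 1 [000001]: (0 IMPLIES ((1 IMPLIES 0) XOR (1 XOR NOT 0))) -> 1
  row 2 [000010]: (0 IMPLIES ((0 IMPLIES 1) XOR (0 XOR NOT 0))) -> 1
  row 3 [000011]: (0 IMPLIES ((1 IMPLIES 1) XOR (1 XOR NOT 0))) -> 1
  row 4 [000100]: (0 IMPLIES ((0 IMPLIES 0) XOR (0 XOR NOT 0))) -> 1
  (every remaining row is evaluated the same way; all 64 results are listed next)
Full result column, 8 rows per line (x1,x2,x3 fixed per line; x4,x5,x6 runs 000..111 left to right):
  rows 0-7 [x1,x2,x3=000]: 11111111  (ones: 8)
  rows 8-15 [x1,x2,x3=001]: 00010001  (ones: 2)
  rows 16-23 [x1,x2,x3=010]: 11111111  (ones: 8)
  rows 24-31 [x1,x2,x3=011]: 00010001  (ones: 2)
  rows 32-39 [x1,x2,x3=100]: 11111111  (ones: 8)
  rows 40-47 [x1,x2,x3=101]: 11101110  (ones: 6)
  rows 48-55 [x1,x2,x3=110]: 11111111  (ones: 8)
  rows 56-63 [x1,x2,x3=111]: 11101110  (ones: 6)
Count of 1-rows = 8+2+8+2+8+6+8+6 = 48

48


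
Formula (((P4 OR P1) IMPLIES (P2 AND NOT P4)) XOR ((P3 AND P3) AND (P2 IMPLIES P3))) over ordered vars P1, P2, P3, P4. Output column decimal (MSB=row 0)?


Formula: (((P4 OR P1) IMPLIES (P2 AND NOT P4)) XOR ((P3 AND P3) AND (P2 IMPLIES P3))) over P1, P2, P3, P4 (16 rows)
Evaluate each row (bits = P1,P2,P3,P4, MSB first):
  row 0 [0000]: (((0 OR 0) IMPLIES (0 AND NOT 0)) XOR ((0 AND 0) AND (0 IMPLIES 0))) -> 1
  row 1 [0001]: (((1 OR 0) IMPLIES (0 AND NOT 1)) XOR ((0 AND 0) AND (0 IMPLIES 0))) -> 0
  row 2 [0010]: (((0 OR 0) IMPLIES (0 AND NOT 0)) XOR ((1 AND 1) AND (0 IMPLIES 1))) -> 0
  row 3 [0011]: (((1 OR 0) IMPLIES (0 AND NOT 1)) XOR ((1 AND 1) AND (0 IMPLIES 1))) -> 1
  row 4 [0100]: (((0 OR 0) IMPLIES (1 AND NOT 0)) XOR ((0 AND 0) AND (1 IMPLIES 0))) -> 1
  row 5 [0101]: (((1 OR 0) IMPLIES (1 AND NOT 1)) XOR ((0 AND 0) AND (1 IMPLIES 0))) -> 0
  row 6 [0110]: (((0 OR 0) IMPLIES (1 AND NOT 0)) XOR ((1 AND 1) AND (1 IMPLIES 1))) -> 0
  row 7 [0111]: (((1 OR 0) IMPLIES (1 AND NOT 1)) XOR ((1 AND 1) AND (1 IMPLIES 1))) -> 1
  row 8 [1000]: (((0 OR 1) IMPLIES (0 AND NOT 0)) XOR ((0 AND 0) AND (0 IMPLIES 0))) -> 0
  row 9 [1001]: (((1 OR 1) IMPLIES (0 AND NOT 1)) XOR ((0 AND 0) AND (0 IMPLIES 0))) -> 0
  row 10 [1010]: (((0 OR 1) IMPLIES (0 AND NOT 0)) XOR ((1 AND 1) AND (0 IMPLIES 1))) -> 1
  row 11 [1011]: (((1 OR 1) IMPLIES (0 AND NOT 1)) XOR ((1 AND 1) AND (0 IMPLIES 1))) -> 1
  row 12 [1100]: (((0 OR 1) IMPLIES (1 AND NOT 0)) XOR ((0 AND 0) AND (1 IMPLIES 0))) -> 1
  row 13 [1101]: (((1 OR 1) IMPLIES (1 AND NOT 1)) XOR ((0 AND 0) AND (1 IMPLIES 0))) -> 0
  row 14 [1110]: (((0 OR 1) IMPLIES (1 AND NOT 0)) XOR ((1 AND 1) AND (1 IMPLIES 1))) -> 0
  row 15 [1111]: (((1 OR 1) IMPLIES (1 AND NOT 1)) XOR ((1 AND 1) AND (1 IMPLIES 1))) -> 1
Full result column, 4 rows per line (P1,P2 fixed per line; P3,P4 runs 00..11 left to right):
  rows 0-3 [P1,P2=00]: 1001  = hex 9
  rows 4-7 [P1,P2=01]: 1001  = hex 9
  rows 8-11 [P1,P2=10]: 0011  = hex 3
  rows 12-15 [P1,P2=11]: 1001  = hex 9
Output column (row 0 .. row 15) = 1001100100111001
Output column grouped in 4s = 1001 1001 0011 1001 = 0x9939
Convert to decimal digit by digit (value = value*16 + digit):
  9 -> 9
  9*16 + 9 = 153
  153*16 + 3 = 2451
  2451*16 + 9 = 39225
Decimal = 39225

39225


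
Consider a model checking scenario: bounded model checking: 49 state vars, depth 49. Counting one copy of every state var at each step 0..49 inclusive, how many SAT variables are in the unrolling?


BMC unrolls to depth k, creating one copy of each state var for steps 0..k.
Step count = 49 + 1 = 50 (steps 0 through 49)
Vars per step = 49
Total = 49 * 50 = 2450

2450


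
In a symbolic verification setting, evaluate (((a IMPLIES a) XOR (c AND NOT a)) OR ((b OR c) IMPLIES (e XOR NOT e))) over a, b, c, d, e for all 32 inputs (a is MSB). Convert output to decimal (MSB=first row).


Formula: (((a IMPLIES a) XOR (c AND NOT a)) OR ((b OR c) IMPLIES (e XOR NOT e))) over a, b, c, d, e (32 rows)
Evaluate each row (bits = a,b,c,d,e, MSB first):
  row 0 [00000]: (((0 IMPLIES 0) XOR (0 AND NOT 0)) OR ((0 OR 0) IMPLIES (0 XOR NOT 0))) -> 1
  row 1 [00001]: (((0 IMPLIES 0) XOR (0 AND NOT 0)) OR ((0 OR 0) IMPLIES (1 XOR NOT 1))) -> 1
  row 2 [00010]: (((0 IMPLIES 0) XOR (0 AND NOT 0)) OR ((0 OR 0) IMPLIES (0 XOR NOT 0))) -> 1
  row 3 [00011]: (((0 IMPLIES 0) XOR (0 AND NOT 0)) OR ((0 OR 0) IMPLIES (1 XOR NOT 1))) -> 1
  row 4 [00100]: (((0 IMPLIES 0) XOR (1 AND NOT 0)) OR ((0 OR 1) IMPLIES (0 XOR NOT 0))) -> 1
  row 5 [00101]: (((0 IMPLIES 0) XOR (1 AND NOT 0)) OR ((0 OR 1) IMPLIES (1 XOR NOT 1))) -> 1
  row 6 [00110]: (((0 IMPLIES 0) XOR (1 AND NOT 0)) OR ((0 OR 1) IMPLIES (0 XOR NOT 0))) -> 1
  row 7 [00111]: (((0 IMPLIES 0) XOR (1 AND NOT 0)) OR ((0 OR 1) IMPLIES (1 XOR NOT 1))) -> 1
  row 8 [01000]: (((0 IMPLIES 0) XOR (0 AND NOT 0)) OR ((1 OR 0) IMPLIES (0 XOR NOT 0))) -> 1
  row 9 [01001]: (((0 IMPLIES 0) XOR (0 AND NOT 0)) OR ((1 OR 0) IMPLIES (1 XOR NOT 1))) -> 1
  row 10 [01010]: (((0 IMPLIES 0) XOR (0 AND NOT 0)) OR ((1 OR 0) IMPLIES (0 XOR NOT 0))) -> 1
  row 11 [01011]: (((0 IMPLIES 0) XOR (0 AND NOT 0)) OR ((1 OR 0) IMPLIES (1 XOR NOT 1))) -> 1
  row 12 [01100]: (((0 IMPLIES 0) XOR (1 AND NOT 0)) OR ((1 OR 1) IMPLIES (0 XOR NOT 0))) -> 1
  row 13 [01101]: (((0 IMPLIES 0) XOR (1 AND NOT 0)) OR ((1 OR 1) IMPLIES (1 XOR NOT 1))) -> 1
  row 14 [01110]: (((0 IMPLIES 0) XOR (1 AND NOT 0)) OR ((1 OR 1) IMPLIES (0 XOR NOT 0))) -> 1
  row 15 [01111]: (((0 IMPLIES 0) XOR (1 AND NOT 0)) OR ((1 OR 1) IMPLIES (1 XOR NOT 1))) -> 1
  row 16 [10000]: (((1 IMPLIES 1) XOR (0 AND NOT 1)) OR ((0 OR 0) IMPLIES (0 XOR NOT 0))) -> 1
  row 17 [10001]: (((1 IMPLIES 1) XOR (0 AND NOT 1)) OR ((0 OR 0) IMPLIES (1 XOR NOT 1))) -> 1
  row 18 [10010]: (((1 IMPLIES 1) XOR (0 AND NOT 1)) OR ((0 OR 0) IMPLIES (0 XOR NOT 0))) -> 1
  row 19 [10011]: (((1 IMPLIES 1) XOR (0 AND NOT 1)) OR ((0 OR 0) IMPLIES (1 XOR NOT 1))) -> 1
  row 20 [10100]: (((1 IMPLIES 1) XOR (1 AND NOT 1)) OR ((0 OR 1) IMPLIES (0 XOR NOT 0))) -> 1
  row 21 [10101]: (((1 IMPLIES 1) XOR (1 AND NOT 1)) OR ((0 OR 1) IMPLIES (1 XOR NOT 1))) -> 1
  row 22 [10110]: (((1 IMPLIES 1) XOR (1 AND NOT 1)) OR ((0 OR 1) IMPLIES (0 XOR NOT 0))) -> 1
  row 23 [10111]: (((1 IMPLIES 1) XOR (1 AND NOT 1)) OR ((0 OR 1) IMPLIES (1 XOR NOT 1))) -> 1
  row 24 [11000]: (((1 IMPLIES 1) XOR (0 AND NOT 1)) OR ((1 OR 0) IMPLIES (0 XOR NOT 0))) -> 1
  row 25 [11001]: (((1 IMPLIES 1) XOR (0 AND NOT 1)) OR ((1 OR 0) IMPLIES (1 XOR NOT 1))) -> 1
  row 26 [11010]: (((1 IMPLIES 1) XOR (0 AND NOT 1)) OR ((1 OR 0) IMPLIES (0 XOR NOT 0))) -> 1
  row 27 [11011]: (((1 IMPLIES 1) XOR (0 AND NOT 1)) OR ((1 OR 0) IMPLIES (1 XOR NOT 1))) -> 1
  row 28 [11100]: (((1 IMPLIES 1) XOR (1 AND NOT 1)) OR ((1 OR 1) IMPLIES (0 XOR NOT 0))) -> 1
  row 29 [11101]: (((1 IMPLIES 1) XOR (1 AND NOT 1)) OR ((1 OR 1) IMPLIES (1 XOR NOT 1))) -> 1
  row 30 [11110]: (((1 IMPLIES 1) XOR (1 AND NOT 1)) OR ((1 OR 1) IMPLIES (0 XOR NOT 0))) -> 1
  row 31 [11111]: (((1 IMPLIES 1) XOR (1 AND NOT 1)) OR ((1 OR 1) IMPLIES (1 XOR NOT 1))) -> 1
Full result column, 4 rows per line (a,b,c fixed per line; d,e runs 00..11 left to right):
  rows 0-3 [a,b,c=000]: 1111  = hex F
  rows 4-7 [a,b,c=001]: 1111  = hex F
  rows 8-11 [a,b,c=010]: 1111  = hex F
  rows 12-15 [a,b,c=011]: 1111  = hex F
  rows 16-19 [a,b,c=100]: 1111  = hex F
  rows 20-23 [a,b,c=101]: 1111  = hex F
  rows 24-27 [a,b,c=110]: 1111  = hex F
  rows 28-31 [a,b,c=111]: 1111  = hex F
Output column (row 0 .. row 31) = 11111111111111111111111111111111
Output column grouped in 4s = 1111 1111 1111 1111 1111 1111 1111 1111 = 0xFFFFFFFF
Convert to decimal digit by digit (value = value*16 + digit):
  F -> 15
  15*16 + 15 (F) = 255
  255*16 + 15 (F) = 4095
  4095*16 + 15 (F) = 65535
  65535*16 + 15 (F) = 1048575
  1048575*16 + 15 (F) = 16777215
  16777215*16 + 15 (F) = 268435455
  268435455*16 + 15 (F) = 4294967295
Decimal = 4294967295

4294967295


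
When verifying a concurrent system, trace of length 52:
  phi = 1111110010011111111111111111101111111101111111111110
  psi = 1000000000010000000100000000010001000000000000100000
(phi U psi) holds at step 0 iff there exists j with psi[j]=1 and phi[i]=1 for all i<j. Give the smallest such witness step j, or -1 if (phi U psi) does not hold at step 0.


(phi U psi) at 0: need smallest j with psi[j]=1 and phi[i]=1 for all i in [0,j).
Scan from step 0:
  step 0: psi=1 and phi held for [0,0) -> witness found
Witness step = 0

0


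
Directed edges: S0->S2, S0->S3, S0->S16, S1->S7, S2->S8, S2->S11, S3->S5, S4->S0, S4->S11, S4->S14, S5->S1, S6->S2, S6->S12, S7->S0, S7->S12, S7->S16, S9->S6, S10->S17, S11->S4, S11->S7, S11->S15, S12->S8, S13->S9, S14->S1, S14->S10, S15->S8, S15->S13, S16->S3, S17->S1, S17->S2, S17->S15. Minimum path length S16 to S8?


BFS layer-by-layer from S16:
  dist 0: {S16}
  dist 1: {S3}
  dist 2: {S5}
  dist 3: {S1}
  dist 4: {S7}
  dist 5: {S0, S12}
  dist 6: {S2, S8}
  -> S8 reached at distance 6
Shortest path length = 6

6


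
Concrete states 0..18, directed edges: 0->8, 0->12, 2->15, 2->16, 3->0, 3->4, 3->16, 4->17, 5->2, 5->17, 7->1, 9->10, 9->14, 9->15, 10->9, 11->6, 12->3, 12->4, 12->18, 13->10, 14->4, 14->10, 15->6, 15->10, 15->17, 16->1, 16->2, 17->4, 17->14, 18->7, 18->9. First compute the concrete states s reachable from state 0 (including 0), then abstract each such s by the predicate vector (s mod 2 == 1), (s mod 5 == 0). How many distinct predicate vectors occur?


BFS from 0:
Concrete reachable: {0, 1, 2, 3, 4, 6, 7, 8, 9, 10, 12, 14, 15, 16, 17, 18}
Abstract via predicates (s mod 2 == 1), (s mod 5 == 0):
  (0,0) <- {2, 4, 6, 8, 12, 14, 16, 18}
  (0,1) <- {0, 10}
  (1,0) <- {1, 3, 7, 9, 17}
  (1,1) <- {15}
Distinct abstract states = 4

4


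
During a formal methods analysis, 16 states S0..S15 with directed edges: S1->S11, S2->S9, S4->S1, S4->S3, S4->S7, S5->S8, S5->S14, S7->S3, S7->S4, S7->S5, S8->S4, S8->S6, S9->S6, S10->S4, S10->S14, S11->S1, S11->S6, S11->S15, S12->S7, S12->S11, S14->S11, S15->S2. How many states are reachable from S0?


BFS from S0:
  layer 0: {S0}
Reachable set: {S0}
Count = 1

1


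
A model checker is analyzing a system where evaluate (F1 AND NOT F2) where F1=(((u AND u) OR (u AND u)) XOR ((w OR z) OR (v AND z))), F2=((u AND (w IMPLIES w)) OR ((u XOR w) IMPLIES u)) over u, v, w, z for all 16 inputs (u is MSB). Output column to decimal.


F1 = (((u AND u) OR (u AND u)) XOR ((w OR z) OR (v AND z)))
F2 = ((u AND (w IMPLIES w)) OR ((u XOR w) IMPLIES u))
Counterexample to F1=>F2 is where F1=1 and F2=0.
Evaluate each row (bits = u,v,w,z, MSB first):
  row 0 [0000]: F1=0 F2=1 -> F1&~F2 -> 0
  row 1 [0001]: F1=1 F2=1 -> F1&~F2 -> 0
  row 2 [0010]: F1=1 F2=0 -> F1&~F2 -> 1
  row 3 [0011]: F1=1 F2=0 -> F1&~F2 -> 1
  row 4 [0100]: F1=0 F2=1 -> F1&~F2 -> 0
  row 5 [0101]: F1=1 F2=1 -> F1&~F2 -> 0
  row 6 [0110]: F1=1 F2=0 -> F1&~F2 -> 1
  row 7 [0111]: F1=1 F2=0 -> F1&~F2 -> 1
  row 8 [1000]: F1=1 F2=1 -> F1&~F2 -> 0
  row 9 [1001]: F1=0 F2=1 -> F1&~F2 -> 0
  row 10 [1010]: F1=0 F2=1 -> F1&~F2 -> 0
  row 11 [1011]: F1=0 F2=1 -> F1&~F2 -> 0
  row 12 [1100]: F1=1 F2=1 -> F1&~F2 -> 0
  row 13 [1101]: F1=0 F2=1 -> F1&~F2 -> 0
  row 14 [1110]: F1=0 F2=1 -> F1&~F2 -> 0
  row 15 [1111]: F1=0 F2=1 -> F1&~F2 -> 0
Full result column, 4 rows per line (u,v fixed per line; w,z runs 00..11 left to right):
  rows 0-3 [u,v=00]: 0011  = hex 3
  rows 4-7 [u,v=01]: 0011  = hex 3
  rows 8-11 [u,v=10]: 0000  = hex 0
  rows 12-15 [u,v=11]: 0000  = hex 0
Counterexample vector (row 0 .. row 15) = 0011001100000000
Output column grouped in 4s = 0011 0011 0000 0000 = 0x3300
Convert to decimal digit by digit (value = value*16 + digit):
  3 -> 3
  3*16 + 3 = 51
  51*16 + 0 = 816
  816*16 + 0 = 13056
Decimal = 13056

13056


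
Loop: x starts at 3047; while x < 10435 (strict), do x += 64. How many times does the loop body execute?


Step 1: x goes from 3047 toward 10435 by 64; the body runs while x<10435, so iterations = ceil((bound-start)/step)
Step 2: Distance=7388
Step 3: ceil(7388/64)=116

116


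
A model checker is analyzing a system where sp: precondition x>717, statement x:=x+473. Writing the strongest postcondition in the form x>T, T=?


Formula: sp(P, x:=E) = exists old_x. (x = E[old_x/x]) AND P[old_x/x] (old_x is the value of x before the assignment; eliminate old_x by solving x = E[old_x/x] for old_x)
Step 1: Precondition P: x>717, i.e. old_x > 717
Step 2: Assignment gives x = old_x + 473, so old_x = x - 473
Step 3: Substitute into P: x - 473 > 717
Step 4: Simplify: x > 717+473 = 1190

1190


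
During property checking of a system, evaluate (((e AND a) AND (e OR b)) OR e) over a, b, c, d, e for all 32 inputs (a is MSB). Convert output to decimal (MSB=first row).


Formula: (((e AND a) AND (e OR b)) OR e) over a, b, c, d, e (32 rows)
Evaluate each row (bits = a,b,c,d,e, MSB first):
  row 0 [00000]: (((0 AND 0) AND (0 OR 0)) OR 0) -> 0
  row 1 [00001]: (((1 AND 0) AND (1 OR 0)) OR 1) -> 1
  row 2 [00010]: (((0 AND 0) AND (0 OR 0)) OR 0) -> 0
  row 3 [00011]: (((1 AND 0) AND (1 OR 0)) OR 1) -> 1
  row 4 [00100]: (((0 AND 0) AND (0 OR 0)) OR 0) -> 0
  row 5 [00101]: (((1 AND 0) AND (1 OR 0)) OR 1) -> 1
  row 6 [00110]: (((0 AND 0) AND (0 OR 0)) OR 0) -> 0
  row 7 [00111]: (((1 AND 0) AND (1 OR 0)) OR 1) -> 1
  row 8 [01000]: (((0 AND 0) AND (0 OR 1)) OR 0) -> 0
  row 9 [01001]: (((1 AND 0) AND (1 OR 1)) OR 1) -> 1
  row 10 [01010]: (((0 AND 0) AND (0 OR 1)) OR 0) -> 0
  row 11 [01011]: (((1 AND 0) AND (1 OR 1)) OR 1) -> 1
  row 12 [01100]: (((0 AND 0) AND (0 OR 1)) OR 0) -> 0
  row 13 [01101]: (((1 AND 0) AND (1 OR 1)) OR 1) -> 1
  row 14 [01110]: (((0 AND 0) AND (0 OR 1)) OR 0) -> 0
  row 15 [01111]: (((1 AND 0) AND (1 OR 1)) OR 1) -> 1
  row 16 [10000]: (((0 AND 1) AND (0 OR 0)) OR 0) -> 0
  row 17 [10001]: (((1 AND 1) AND (1 OR 0)) OR 1) -> 1
  row 18 [10010]: (((0 AND 1) AND (0 OR 0)) OR 0) -> 0
  row 19 [10011]: (((1 AND 1) AND (1 OR 0)) OR 1) -> 1
  row 20 [10100]: (((0 AND 1) AND (0 OR 0)) OR 0) -> 0
  row 21 [10101]: (((1 AND 1) AND (1 OR 0)) OR 1) -> 1
  row 22 [10110]: (((0 AND 1) AND (0 OR 0)) OR 0) -> 0
  row 23 [10111]: (((1 AND 1) AND (1 OR 0)) OR 1) -> 1
  row 24 [11000]: (((0 AND 1) AND (0 OR 1)) OR 0) -> 0
  row 25 [11001]: (((1 AND 1) AND (1 OR 1)) OR 1) -> 1
  row 26 [11010]: (((0 AND 1) AND (0 OR 1)) OR 0) -> 0
  row 27 [11011]: (((1 AND 1) AND (1 OR 1)) OR 1) -> 1
  row 28 [11100]: (((0 AND 1) AND (0 OR 1)) OR 0) -> 0
  row 29 [11101]: (((1 AND 1) AND (1 OR 1)) OR 1) -> 1
  row 30 [11110]: (((0 AND 1) AND (0 OR 1)) OR 0) -> 0
  row 31 [11111]: (((1 AND 1) AND (1 OR 1)) OR 1) -> 1
Full result column, 4 rows per line (a,b,c fixed per line; d,e runs 00..11 left to right):
  rows 0-3 [a,b,c=000]: 0101  = hex 5
  rows 4-7 [a,b,c=001]: 0101  = hex 5
  rows 8-11 [a,b,c=010]: 0101  = hex 5
  rows 12-15 [a,b,c=011]: 0101  = hex 5
  rows 16-19 [a,b,c=100]: 0101  = hex 5
  rows 20-23 [a,b,c=101]: 0101  = hex 5
  rows 24-27 [a,b,c=110]: 0101  = hex 5
  rows 28-31 [a,b,c=111]: 0101  = hex 5
Output column (row 0 .. row 31) = 01010101010101010101010101010101
Output column grouped in 4s = 0101 0101 0101 0101 0101 0101 0101 0101 = 0x55555555
Convert to decimal digit by digit (value = value*16 + digit):
  5 -> 5
  5*16 + 5 = 85
  85*16 + 5 = 1365
  1365*16 + 5 = 21845
  21845*16 + 5 = 349525
  349525*16 + 5 = 5592405
  5592405*16 + 5 = 89478485
  89478485*16 + 5 = 1431655765
Decimal = 1431655765

1431655765


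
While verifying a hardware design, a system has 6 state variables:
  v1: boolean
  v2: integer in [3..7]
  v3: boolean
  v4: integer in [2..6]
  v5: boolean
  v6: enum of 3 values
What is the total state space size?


State space = product of domain sizes of all variables.
Domain sizes:
  v1 (boolean): 2
  v2 (integer in [3..7]): 5
  v3 (boolean): 2
  v4 (integer in [2..6]): 5
  v5 (boolean): 2
  v6 (enum of 3 values): 3
Product = 2 * 5 * 2 * 5 * 2 * 3 = 600

600


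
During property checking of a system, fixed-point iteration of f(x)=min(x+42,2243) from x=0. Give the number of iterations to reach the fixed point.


Step 1: x=0, cap=2243, increment=42
Step 2: x grows by 42 each step until capped at 2243; fixed point is x=2243
Step 3: iterations = ceil(2243/42) = 54

54


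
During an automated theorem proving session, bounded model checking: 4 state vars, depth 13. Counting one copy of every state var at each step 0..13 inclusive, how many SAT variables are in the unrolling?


BMC unrolls to depth k, creating one copy of each state var for steps 0..k.
Step count = 13 + 1 = 14 (steps 0 through 13)
Vars per step = 4
Total = 4 * 14 = 56

56


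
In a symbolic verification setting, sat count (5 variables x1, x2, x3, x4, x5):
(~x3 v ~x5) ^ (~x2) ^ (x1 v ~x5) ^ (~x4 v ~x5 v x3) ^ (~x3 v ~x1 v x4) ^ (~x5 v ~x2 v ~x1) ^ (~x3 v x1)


CNF with 7 clauses over 5 vars (32 assignments).
An assignment satisfies CNF iff every clause has >=1 true literal.
Check each row (bits = x1,x2,x3,x4,x5; clause T/F shown):
  row 0 [00000]: clauses=TTTTTTT -> 1
  row 1 [00001]: clauses=TTFTTTT -> 0
  row 2 [00010]: clauses=TTTTTTT -> 1
  row 3 [00011]: clauses=TTFFTTT -> 0
  row 4 [00100]: clauses=TTTTTTF -> 0
  row 5 [00101]: clauses=FTFTTTF -> 0
  row 6 [00110]: clauses=TTTTTTF -> 0
  row 7 [00111]: clauses=FTFTTTF -> 0
  row 8 [01000]: clauses=TFTTTTT -> 0
  row 9 [01001]: clauses=TFFTTTT -> 0
  row 10 [01010]: clauses=TFTTTTT -> 0
  row 11 [01011]: clauses=TFFFTTT -> 0
  row 12 [01100]: clauses=TFTTTTF -> 0
  row 13 [01101]: clauses=FFFTTTF -> 0
  row 14 [01110]: clauses=TFTTTTF -> 0
  row 15 [01111]: clauses=FFFTTTF -> 0
  row 16 [10000]: clauses=TTTTTTT -> 1
  row 17 [10001]: clauses=TTTTTTT -> 1
  row 18 [10010]: clauses=TTTTTTT -> 1
  row 19 [10011]: clauses=TTTFTTT -> 0
  row 20 [10100]: clauses=TTTTFTT -> 0
  row 21 [10101]: clauses=FTTTFTT -> 0
  row 22 [10110]: clauses=TTTTTTT -> 1
  row 23 [10111]: clauses=FTTTTTT -> 0
  row 24 [11000]: clauses=TFTTTTT -> 0
  row 25 [11001]: clauses=TFTTTFT -> 0
  row 26 [11010]: clauses=TFTTTTT -> 0
  row 27 [11011]: clauses=TFTFTFT -> 0
  row 28 [11100]: clauses=TFTTFTT -> 0
  row 29 [11101]: clauses=FFTTFFT -> 0
  row 30 [11110]: clauses=TFTTTTT -> 0
  row 31 [11111]: clauses=FFTTTFT -> 0
Full result column, 8 rows per line (x1,x2 fixed per line; x3,x4,x5 runs 000..111 left to right):
  rows 0-7 [x1,x2=00]: 10100000  (ones: 2)
  rows 8-15 [x1,x2=01]: 00000000  (ones: 0)
  rows 16-23 [x1,x2=10]: 11100010  (ones: 4)
  rows 24-31 [x1,x2=11]: 00000000  (ones: 0)
Satisfying assignments = 2+0+4+0 = 6

6


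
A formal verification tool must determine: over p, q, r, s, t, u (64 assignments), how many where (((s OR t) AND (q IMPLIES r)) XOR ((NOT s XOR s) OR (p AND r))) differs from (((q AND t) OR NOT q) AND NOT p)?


F1 = (((s OR t) AND (q IMPLIES r)) XOR ((NOT s XOR s) OR (p AND r)))
F2 = (((q AND t) OR NOT q) AND NOT p)
Evaluate both on each of 64 rows (bits = p,q,r,s,t,u):
  row 0 [000000]: F1=1 F2=1 -> 0
  row 1 [000001]: F1=1 F2=1 -> 0
  row 2 [000010]: F1=0 F2=1 (differ) -> 1
  row 3 [000011]: F1=0 F2=1 (differ) -> 1
  row 4 [000100]: F1=0 F2=1 (differ) -> 1
  (every remaining row is evaluated the same way; all 64 results are listed next)
Full result column, 8 rows per line (p,q,r fixed per line; s,t,u runs 000..111 left to right):
  rows 0-7 [p,q,r=000]: 00111111  (ones: 6)
  rows 8-15 [p,q,r=001]: 00111111  (ones: 6)
  rows 16-23 [p,q,r=010]: 11001100  (ones: 4)
  rows 24-31 [p,q,r=011]: 11110011  (ones: 6)
  rows 32-39 [p,q,r=100]: 11000000  (ones: 2)
  rows 40-47 [p,q,r=101]: 11000000  (ones: 2)
  rows 48-55 [p,q,r=110]: 11111111  (ones: 8)
  rows 56-63 [p,q,r=111]: 11000000  (ones: 2)
Disagreements = 6+6+4+6+2+2+8+2 = 36

36


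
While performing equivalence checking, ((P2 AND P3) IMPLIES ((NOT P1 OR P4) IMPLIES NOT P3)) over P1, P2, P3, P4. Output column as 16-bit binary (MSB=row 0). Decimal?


Formula: ((P2 AND P3) IMPLIES ((NOT P1 OR P4) IMPLIES NOT P3)) over P1, P2, P3, P4 (16 rows)
Evaluate each row (bits = P1,P2,P3,P4, MSB first):
  row 0 [0000]: ((0 AND 0) IMPLIES ((NOT 0 OR 0) IMPLIES NOT 0)) -> 1
  row 1 [0001]: ((0 AND 0) IMPLIES ((NOT 0 OR 1) IMPLIES NOT 0)) -> 1
  row 2 [0010]: ((0 AND 1) IMPLIES ((NOT 0 OR 0) IMPLIES NOT 1)) -> 1
  row 3 [0011]: ((0 AND 1) IMPLIES ((NOT 0 OR 1) IMPLIES NOT 1)) -> 1
  row 4 [0100]: ((1 AND 0) IMPLIES ((NOT 0 OR 0) IMPLIES NOT 0)) -> 1
  row 5 [0101]: ((1 AND 0) IMPLIES ((NOT 0 OR 1) IMPLIES NOT 0)) -> 1
  row 6 [0110]: ((1 AND 1) IMPLIES ((NOT 0 OR 0) IMPLIES NOT 1)) -> 0
  row 7 [0111]: ((1 AND 1) IMPLIES ((NOT 0 OR 1) IMPLIES NOT 1)) -> 0
  row 8 [1000]: ((0 AND 0) IMPLIES ((NOT 1 OR 0) IMPLIES NOT 0)) -> 1
  row 9 [1001]: ((0 AND 0) IMPLIES ((NOT 1 OR 1) IMPLIES NOT 0)) -> 1
  row 10 [1010]: ((0 AND 1) IMPLIES ((NOT 1 OR 0) IMPLIES NOT 1)) -> 1
  row 11 [1011]: ((0 AND 1) IMPLIES ((NOT 1 OR 1) IMPLIES NOT 1)) -> 1
  row 12 [1100]: ((1 AND 0) IMPLIES ((NOT 1 OR 0) IMPLIES NOT 0)) -> 1
  row 13 [1101]: ((1 AND 0) IMPLIES ((NOT 1 OR 1) IMPLIES NOT 0)) -> 1
  row 14 [1110]: ((1 AND 1) IMPLIES ((NOT 1 OR 0) IMPLIES NOT 1)) -> 1
  row 15 [1111]: ((1 AND 1) IMPLIES ((NOT 1 OR 1) IMPLIES NOT 1)) -> 0
Full result column, 4 rows per line (P1,P2 fixed per line; P3,P4 runs 00..11 left to right):
  rows 0-3 [P1,P2=00]: 1111  = hex F
  rows 4-7 [P1,P2=01]: 1100  = hex C
  rows 8-11 [P1,P2=10]: 1111  = hex F
  rows 12-15 [P1,P2=11]: 1110  = hex E
Output column (row 0 .. row 15) = 1111110011111110
Output column grouped in 4s = 1111 1100 1111 1110 = 0xFCFE
Convert to decimal digit by digit (value = value*16 + digit):
  F -> 15
  15*16 + 12 (C) = 252
  252*16 + 15 (F) = 4047
  4047*16 + 14 (E) = 64766
Decimal = 64766

64766


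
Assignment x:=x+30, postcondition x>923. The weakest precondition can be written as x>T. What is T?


Formula: wp(x:=E, P) = P[E/x] (substitute E for x in postcondition)
Step 1: Postcondition: x>923
Step 2: Substitute x+30 for x: x+30>923
Step 3: Solve for x: x > 923-30 = 893

893


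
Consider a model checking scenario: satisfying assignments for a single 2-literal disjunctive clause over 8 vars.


Step 1: Total=2^8=256
Step 2: Unsat when all 2 false: 2^6=64
Step 3: Sat=256-64=192

192


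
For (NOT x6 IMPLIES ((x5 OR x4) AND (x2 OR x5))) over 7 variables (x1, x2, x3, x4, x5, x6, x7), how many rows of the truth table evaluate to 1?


Formula: (NOT x6 IMPLIES ((x5 OR x4) AND (x2 OR x5))) over 7 vars (128 rows)
Evaluate each row (x1, x2, x3, x4, x5, x6, x7 as bits, MSB first):
  row 0 [0000000]: (NOT 0 IMPLIES ((0 OR 0) AND (0 OR 0))) -> 0
  row 1 [0000001]: (NOT 0 IMPLIES ((0 OR 0) AND (0 OR 0))) -> 0
  row 2 [0000010]: (NOT 1 IMPLIES ((0 OR 0) AND (0 OR 0))) -> 1
  row 3 [0000011]: (NOT 1 IMPLIES ((0 OR 0) AND (0 OR 0))) -> 1
  row 4 [0000100]: (NOT 0 IMPLIES ((1 OR 0) AND (0 OR 1))) -> 1
  (every remaining row is evaluated the same way; all 128 results are listed next)
Full result column, 8 rows per line (x1,x2,x3,x4 fixed per line; x5,x6,x7 runs 000..111 left to right):
  rows 0-7 [x1,x2,x3,x4=0000]: 00111111  (ones: 6)
  rows 8-15 [x1,x2,x3,x4=0001]: 00111111  (ones: 6)
  rows 16-23 [x1,x2,x3,x4=0010]: 00111111  (ones: 6)
  rows 24-31 [x1,x2,x3,x4=0011]: 00111111  (ones: 6)
  rows 32-39 [x1,x2,x3,x4=0100]: 00111111  (ones: 6)
  rows 40-47 [x1,x2,x3,x4=0101]: 11111111  (ones: 8)
  rows 48-55 [x1,x2,x3,x4=0110]: 00111111  (ones: 6)
  rows 56-63 [x1,x2,x3,x4=0111]: 11111111  (ones: 8)
  rows 64-71 [x1,x2,x3,x4=1000]: 00111111  (ones: 6)
  rows 72-79 [x1,x2,x3,x4=1001]: 00111111  (ones: 6)
  rows 80-87 [x1,x2,x3,x4=1010]: 00111111  (ones: 6)
  rows 88-95 [x1,x2,x3,x4=1011]: 00111111  (ones: 6)
  rows 96-103 [x1,x2,x3,x4=1100]: 00111111  (ones: 6)
  rows 104-111 [x1,x2,x3,x4=1101]: 11111111  (ones: 8)
  rows 112-119 [x1,x2,x3,x4=1110]: 00111111  (ones: 6)
  rows 120-127 [x1,x2,x3,x4=1111]: 11111111  (ones: 8)
Count of 1-rows = 6+6+6+6+6+8+6+8+6+6+6+6+6+8+6+8 = 104

104


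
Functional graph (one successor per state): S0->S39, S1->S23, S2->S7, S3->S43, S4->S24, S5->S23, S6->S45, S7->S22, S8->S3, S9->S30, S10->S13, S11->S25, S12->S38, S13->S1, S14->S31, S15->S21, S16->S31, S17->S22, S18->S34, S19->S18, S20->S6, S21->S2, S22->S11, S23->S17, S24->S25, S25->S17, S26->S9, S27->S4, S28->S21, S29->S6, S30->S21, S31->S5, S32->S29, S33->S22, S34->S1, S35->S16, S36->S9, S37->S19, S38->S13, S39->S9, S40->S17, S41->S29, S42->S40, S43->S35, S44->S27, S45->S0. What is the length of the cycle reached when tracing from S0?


Trace from S0 until a state repeats:
  S0 -> S39 -> S9 -> S30 -> S21 -> S2 -> S7 -> S22 -> S11 -> S25 -> S17 -> S22
S22 first seen at step 7, revisited at step 11.
Cycle length = 11 - 7 = 4

4


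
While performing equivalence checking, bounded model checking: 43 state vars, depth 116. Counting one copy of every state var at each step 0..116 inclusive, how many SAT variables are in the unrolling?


BMC unrolls to depth k, creating one copy of each state var for steps 0..k.
Step count = 116 + 1 = 117 (steps 0 through 116)
Vars per step = 43
Total = 43 * 117 = 5031

5031


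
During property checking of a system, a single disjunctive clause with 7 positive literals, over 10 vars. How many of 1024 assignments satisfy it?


Step 1: Total=2^10=1024
Step 2: Unsat when all 7 false: 2^3=8
Step 3: Sat=1024-8=1016

1016


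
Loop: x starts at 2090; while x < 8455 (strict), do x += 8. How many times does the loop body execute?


Step 1: x goes from 2090 toward 8455 by 8; the body runs while x<8455, so iterations = ceil((bound-start)/step)
Step 2: Distance=6365
Step 3: ceil(6365/8)=796

796


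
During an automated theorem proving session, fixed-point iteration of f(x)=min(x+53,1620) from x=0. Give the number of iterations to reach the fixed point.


Step 1: x=0, cap=1620, increment=53
Step 2: x grows by 53 each step until capped at 1620; fixed point is x=1620
Step 3: iterations = ceil(1620/53) = 31

31


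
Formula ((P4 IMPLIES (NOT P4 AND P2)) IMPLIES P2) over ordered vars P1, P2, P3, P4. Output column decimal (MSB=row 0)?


Formula: ((P4 IMPLIES (NOT P4 AND P2)) IMPLIES P2) over P1, P2, P3, P4 (16 rows)
Evaluate each row (bits = P1,P2,P3,P4, MSB first):
  row 0 [0000]: ((0 IMPLIES (NOT 0 AND 0)) IMPLIES 0) -> 0
  row 1 [0001]: ((1 IMPLIES (NOT 1 AND 0)) IMPLIES 0) -> 1
  row 2 [0010]: ((0 IMPLIES (NOT 0 AND 0)) IMPLIES 0) -> 0
  row 3 [0011]: ((1 IMPLIES (NOT 1 AND 0)) IMPLIES 0) -> 1
  row 4 [0100]: ((0 IMPLIES (NOT 0 AND 1)) IMPLIES 1) -> 1
  row 5 [0101]: ((1 IMPLIES (NOT 1 AND 1)) IMPLIES 1) -> 1
  row 6 [0110]: ((0 IMPLIES (NOT 0 AND 1)) IMPLIES 1) -> 1
  row 7 [0111]: ((1 IMPLIES (NOT 1 AND 1)) IMPLIES 1) -> 1
  row 8 [1000]: ((0 IMPLIES (NOT 0 AND 0)) IMPLIES 0) -> 0
  row 9 [1001]: ((1 IMPLIES (NOT 1 AND 0)) IMPLIES 0) -> 1
  row 10 [1010]: ((0 IMPLIES (NOT 0 AND 0)) IMPLIES 0) -> 0
  row 11 [1011]: ((1 IMPLIES (NOT 1 AND 0)) IMPLIES 0) -> 1
  row 12 [1100]: ((0 IMPLIES (NOT 0 AND 1)) IMPLIES 1) -> 1
  row 13 [1101]: ((1 IMPLIES (NOT 1 AND 1)) IMPLIES 1) -> 1
  row 14 [1110]: ((0 IMPLIES (NOT 0 AND 1)) IMPLIES 1) -> 1
  row 15 [1111]: ((1 IMPLIES (NOT 1 AND 1)) IMPLIES 1) -> 1
Full result column, 4 rows per line (P1,P2 fixed per line; P3,P4 runs 00..11 left to right):
  rows 0-3 [P1,P2=00]: 0101  = hex 5
  rows 4-7 [P1,P2=01]: 1111  = hex F
  rows 8-11 [P1,P2=10]: 0101  = hex 5
  rows 12-15 [P1,P2=11]: 1111  = hex F
Output column (row 0 .. row 15) = 0101111101011111
Output column grouped in 4s = 0101 1111 0101 1111 = 0x5F5F
Convert to decimal digit by digit (value = value*16 + digit):
  5 -> 5
  5*16 + 15 (F) = 95
  95*16 + 5 = 1525
  1525*16 + 15 (F) = 24415
Decimal = 24415

24415


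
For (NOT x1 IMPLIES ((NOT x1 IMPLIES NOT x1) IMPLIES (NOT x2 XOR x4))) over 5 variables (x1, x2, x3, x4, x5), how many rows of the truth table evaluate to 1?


Formula: (NOT x1 IMPLIES ((NOT x1 IMPLIES NOT x1) IMPLIES (NOT x2 XOR x4))) over 5 vars (32 rows)
Evaluate each row (x1, x2, x3, x4, x5 as bits, MSB first):
  row 0 [00000]: (NOT 0 IMPLIES ((NOT 0 IMPLIES NOT 0) IMPLIES (NOT 0 XOR 0))) -> 1
  row 1 [00001]: (NOT 0 IMPLIES ((NOT 0 IMPLIES NOT 0) IMPLIES (NOT 0 XOR 0))) -> 1
  row 2 [00010]: (NOT 0 IMPLIES ((NOT 0 IMPLIES NOT 0) IMPLIES (NOT 0 XOR 1))) -> 0
  row 3 [00011]: (NOT 0 IMPLIES ((NOT 0 IMPLIES NOT 0) IMPLIES (NOT 0 XOR 1))) -> 0
  row 4 [00100]: (NOT 0 IMPLIES ((NOT 0 IMPLIES NOT 0) IMPLIES (NOT 0 XOR 0))) -> 1
  row 5 [00101]: (NOT 0 IMPLIES ((NOT 0 IMPLIES NOT 0) IMPLIES (NOT 0 XOR 0))) -> 1
  row 6 [00110]: (NOT 0 IMPLIES ((NOT 0 IMPLIES NOT 0) IMPLIES (NOT 0 XOR 1))) -> 0
  row 7 [00111]: (NOT 0 IMPLIES ((NOT 0 IMPLIES NOT 0) IMPLIES (NOT 0 XOR 1))) -> 0
  row 8 [01000]: (NOT 0 IMPLIES ((NOT 0 IMPLIES NOT 0) IMPLIES (NOT 1 XOR 0))) -> 0
  row 9 [01001]: (NOT 0 IMPLIES ((NOT 0 IMPLIES NOT 0) IMPLIES (NOT 1 XOR 0))) -> 0
  row 10 [01010]: (NOT 0 IMPLIES ((NOT 0 IMPLIES NOT 0) IMPLIES (NOT 1 XOR 1))) -> 1
  row 11 [01011]: (NOT 0 IMPLIES ((NOT 0 IMPLIES NOT 0) IMPLIES (NOT 1 XOR 1))) -> 1
  row 12 [01100]: (NOT 0 IMPLIES ((NOT 0 IMPLIES NOT 0) IMPLIES (NOT 1 XOR 0))) -> 0
  row 13 [01101]: (NOT 0 IMPLIES ((NOT 0 IMPLIES NOT 0) IMPLIES (NOT 1 XOR 0))) -> 0
  row 14 [01110]: (NOT 0 IMPLIES ((NOT 0 IMPLIES NOT 0) IMPLIES (NOT 1 XOR 1))) -> 1
  row 15 [01111]: (NOT 0 IMPLIES ((NOT 0 IMPLIES NOT 0) IMPLIES (NOT 1 XOR 1))) -> 1
  row 16 [10000]: (NOT 1 IMPLIES ((NOT 1 IMPLIES NOT 1) IMPLIES (NOT 0 XOR 0))) -> 1
  row 17 [10001]: (NOT 1 IMPLIES ((NOT 1 IMPLIES NOT 1) IMPLIES (NOT 0 XOR 0))) -> 1
  row 18 [10010]: (NOT 1 IMPLIES ((NOT 1 IMPLIES NOT 1) IMPLIES (NOT 0 XOR 1))) -> 1
  row 19 [10011]: (NOT 1 IMPLIES ((NOT 1 IMPLIES NOT 1) IMPLIES (NOT 0 XOR 1))) -> 1
  row 20 [10100]: (NOT 1 IMPLIES ((NOT 1 IMPLIES NOT 1) IMPLIES (NOT 0 XOR 0))) -> 1
  row 21 [10101]: (NOT 1 IMPLIES ((NOT 1 IMPLIES NOT 1) IMPLIES (NOT 0 XOR 0))) -> 1
  row 22 [10110]: (NOT 1 IMPLIES ((NOT 1 IMPLIES NOT 1) IMPLIES (NOT 0 XOR 1))) -> 1
  row 23 [10111]: (NOT 1 IMPLIES ((NOT 1 IMPLIES NOT 1) IMPLIES (NOT 0 XOR 1))) -> 1
  row 24 [11000]: (NOT 1 IMPLIES ((NOT 1 IMPLIES NOT 1) IMPLIES (NOT 1 XOR 0))) -> 1
  row 25 [11001]: (NOT 1 IMPLIES ((NOT 1 IMPLIES NOT 1) IMPLIES (NOT 1 XOR 0))) -> 1
  row 26 [11010]: (NOT 1 IMPLIES ((NOT 1 IMPLIES NOT 1) IMPLIES (NOT 1 XOR 1))) -> 1
  row 27 [11011]: (NOT 1 IMPLIES ((NOT 1 IMPLIES NOT 1) IMPLIES (NOT 1 XOR 1))) -> 1
  row 28 [11100]: (NOT 1 IMPLIES ((NOT 1 IMPLIES NOT 1) IMPLIES (NOT 1 XOR 0))) -> 1
  row 29 [11101]: (NOT 1 IMPLIES ((NOT 1 IMPLIES NOT 1) IMPLIES (NOT 1 XOR 0))) -> 1
  row 30 [11110]: (NOT 1 IMPLIES ((NOT 1 IMPLIES NOT 1) IMPLIES (NOT 1 XOR 1))) -> 1
  row 31 [11111]: (NOT 1 IMPLIES ((NOT 1 IMPLIES NOT 1) IMPLIES (NOT 1 XOR 1))) -> 1
Full result column, 8 rows per line (x1,x2 fixed per line; x3,x4,x5 runs 000..111 left to right):
  rows 0-7 [x1,x2=00]: 11001100  (ones: 4)
  rows 8-15 [x1,x2=01]: 00110011  (ones: 4)
  rows 16-23 [x1,x2=10]: 11111111  (ones: 8)
  rows 24-31 [x1,x2=11]: 11111111  (ones: 8)
Count of 1-rows = 4+4+8+8 = 24

24


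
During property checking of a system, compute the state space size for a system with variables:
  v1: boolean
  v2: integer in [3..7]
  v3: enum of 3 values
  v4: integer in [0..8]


State space = product of domain sizes of all variables.
Domain sizes:
  v1 (boolean): 2
  v2 (integer in [3..7]): 5
  v3 (enum of 3 values): 3
  v4 (integer in [0..8]): 9
Product = 2 * 5 * 3 * 9 = 270

270


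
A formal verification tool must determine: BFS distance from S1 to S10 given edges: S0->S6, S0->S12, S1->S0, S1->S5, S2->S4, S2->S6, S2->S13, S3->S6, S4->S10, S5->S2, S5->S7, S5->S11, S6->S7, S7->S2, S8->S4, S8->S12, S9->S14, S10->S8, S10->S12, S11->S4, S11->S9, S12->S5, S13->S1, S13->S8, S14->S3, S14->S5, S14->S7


BFS layer-by-layer from S1:
  dist 0: {S1}
  dist 1: {S0, S5}
  dist 2: {S2, S6, S7, S11, S12}
  dist 3: {S4, S9, S13}
  dist 4: {S8, S10, S14}
  -> S10 reached at distance 4
Shortest path length = 4

4


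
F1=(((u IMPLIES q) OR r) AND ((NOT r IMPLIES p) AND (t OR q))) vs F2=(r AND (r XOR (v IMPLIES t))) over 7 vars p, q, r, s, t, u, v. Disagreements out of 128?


F1 = (((u IMPLIES q) OR r) AND ((NOT r IMPLIES p) AND (t OR q)))
F2 = (r AND (r XOR (v IMPLIES t)))
Evaluate both on each of 128 rows (bits = p,q,r,s,t,u,v):
  row 0 [0000000]: F1=0 F2=0 -> 0
  row 1 [0000001]: F1=0 F2=0 -> 0
  row 2 [0000010]: F1=0 F2=0 -> 0
  row 3 [0000011]: F1=0 F2=0 -> 0
  row 4 [0000100]: F1=0 F2=0 -> 0
  (every remaining row is evaluated the same way; all 128 results are listed next)
Full result column, 8 rows per line (p,q,r,s fixed per line; t,u,v runs 000..111 left to right):
  rows 0-7 [p,q,r,s=0000]: 00000000  (ones: 0)
  rows 8-15 [p,q,r,s=0001]: 00000000  (ones: 0)
  rows 16-23 [p,q,r,s=0010]: 01011111  (ones: 6)
  rows 24-31 [p,q,r,s=0011]: 01011111  (ones: 6)
  rows 32-39 [p,q,r,s=0100]: 00000000  (ones: 0)
  rows 40-47 [p,q,r,s=0101]: 00000000  (ones: 0)
  rows 48-55 [p,q,r,s=0110]: 10101111  (ones: 6)
  rows 56-63 [p,q,r,s=0111]: 10101111  (ones: 6)
  rows 64-71 [p,q,r,s=1000]: 00001100  (ones: 2)
  rows 72-79 [p,q,r,s=1001]: 00001100  (ones: 2)
  rows 80-87 [p,q,r,s=1010]: 01011111  (ones: 6)
  rows 88-95 [p,q,r,s=1011]: 01011111  (ones: 6)
  rows 96-103 [p,q,r,s=1100]: 11111111  (ones: 8)
  rows 104-111 [p,q,r,s=1101]: 11111111  (ones: 8)
  rows 112-119 [p,q,r,s=1110]: 10101111  (ones: 6)
  rows 120-127 [p,q,r,s=1111]: 10101111  (ones: 6)
Disagreements = 0+0+6+6+0+0+6+6+2+2+6+6+8+8+6+6 = 68

68


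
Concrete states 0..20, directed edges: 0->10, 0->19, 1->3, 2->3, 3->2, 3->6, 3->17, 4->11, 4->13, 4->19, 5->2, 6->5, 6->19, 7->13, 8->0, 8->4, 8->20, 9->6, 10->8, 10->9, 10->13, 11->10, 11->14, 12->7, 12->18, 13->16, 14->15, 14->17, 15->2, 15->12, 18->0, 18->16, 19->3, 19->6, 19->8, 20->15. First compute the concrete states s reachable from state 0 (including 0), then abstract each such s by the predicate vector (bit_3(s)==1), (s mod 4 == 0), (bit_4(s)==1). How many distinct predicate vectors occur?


BFS from 0:
Concrete reachable: {0, 2, 3, 4, 5, 6, 7, 8, 9, 10, 11, 12, 13, 14, 15, 16, 17, 18, 19, 20}
Abstract via predicates (bit_3(s)==1), (s mod 4 == 0), (bit_4(s)==1):
  (0,0,0) <- {2, 3, 5, 6, 7}
  (0,0,1) <- {17, 18, 19}
  (0,1,0) <- {0, 4}
  (0,1,1) <- {16, 20}
  (1,0,0) <- {9, 10, 11, 13, 14, 15}
  (1,1,0) <- {8, 12}
Distinct abstract states = 6

6


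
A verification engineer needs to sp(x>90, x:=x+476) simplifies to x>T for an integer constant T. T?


Formula: sp(P, x:=E) = exists old_x. (x = E[old_x/x]) AND P[old_x/x] (old_x is the value of x before the assignment; eliminate old_x by solving x = E[old_x/x] for old_x)
Step 1: Precondition P: x>90, i.e. old_x > 90
Step 2: Assignment gives x = old_x + 476, so old_x = x - 476
Step 3: Substitute into P: x - 476 > 90
Step 4: Simplify: x > 90+476 = 566

566


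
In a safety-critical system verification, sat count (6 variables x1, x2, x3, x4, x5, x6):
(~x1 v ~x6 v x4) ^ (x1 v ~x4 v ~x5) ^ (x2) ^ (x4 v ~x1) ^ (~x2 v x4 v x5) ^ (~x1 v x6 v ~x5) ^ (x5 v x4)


CNF with 7 clauses over 6 vars (64 assignments).
An assignment satisfies CNF iff every clause has >=1 true literal.
Check each row (bits = x1,x2,x3,x4,x5,x6; clause T/F shown):
  row 0 [000000]: clauses=TTFTTTF -> 0
  row 1 [000001]: clauses=TTFTTTF -> 0
  row 2 [000010]: clauses=TTFTTTT -> 0
  row 3 [000011]: clauses=TTFTTTT -> 0
  row 4 [000100]: clauses=TTFTTTT -> 0
  (every remaining row is evaluated the same way; all 64 results are listed next)
Full result column, 8 rows per line (x1,x2,x3 fixed per line; x4,x5,x6 runs 000..111 left to right):
  rows 0-7 [x1,x2,x3=000]: 00000000  (ones: 0)
  rows 8-15 [x1,x2,x3=001]: 00000000  (ones: 0)
  rows 16-23 [x1,x2,x3=010]: 00111100  (ones: 4)
  rows 24-31 [x1,x2,x3=011]: 00111100  (ones: 4)
  rows 32-39 [x1,x2,x3=100]: 00000000  (ones: 0)
  rows 40-47 [x1,x2,x3=101]: 00000000  (ones: 0)
  rows 48-55 [x1,x2,x3=110]: 00001101  (ones: 3)
  rows 56-63 [x1,x2,x3=111]: 00001101  (ones: 3)
Satisfying assignments = 0+0+4+4+0+0+3+3 = 14

14


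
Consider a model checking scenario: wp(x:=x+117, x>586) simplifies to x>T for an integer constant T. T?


Formula: wp(x:=E, P) = P[E/x] (substitute E for x in postcondition)
Step 1: Postcondition: x>586
Step 2: Substitute x+117 for x: x+117>586
Step 3: Solve for x: x > 586-117 = 469

469
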